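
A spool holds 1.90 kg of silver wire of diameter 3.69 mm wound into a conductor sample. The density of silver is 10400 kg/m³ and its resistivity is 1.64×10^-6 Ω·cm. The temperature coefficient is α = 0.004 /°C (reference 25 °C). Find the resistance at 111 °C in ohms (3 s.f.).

0.0352 Ω

ρ = 1.64×10^-6 Ω·cm = 1.64×10^-8 Ω·m
A = π(d/2)² = π(1.8450e-03 m)² = 1.0694e-05 m²
L = m/(density·A) = 1.9/(10400×1.0694e-05) = 17.08 m
R = ρL/A = (1.64×10^-8)(17.08)/(1.0694e-05) = 0.0262 Ω
R(111 °C) = 0.0262 × (1 + 0.004×86) = 0.0352 Ω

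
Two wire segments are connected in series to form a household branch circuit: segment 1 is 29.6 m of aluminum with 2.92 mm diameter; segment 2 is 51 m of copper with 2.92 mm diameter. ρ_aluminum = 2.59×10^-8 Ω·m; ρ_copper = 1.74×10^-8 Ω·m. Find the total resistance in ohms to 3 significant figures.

0.247 Ω

Segment 1: A = π(d/2)² = π(1.4600e-03 m)² = 6.697e-06 m²
R₁ = ρL/A = (2.59×10^-8)(29.6)/(6.697e-06) = 0.1145 Ω
R₂ = (1.74×10^-8)(51)/(6.697e-06) = 0.1325 Ω
R = R₁ + R₂ = 0.247 Ω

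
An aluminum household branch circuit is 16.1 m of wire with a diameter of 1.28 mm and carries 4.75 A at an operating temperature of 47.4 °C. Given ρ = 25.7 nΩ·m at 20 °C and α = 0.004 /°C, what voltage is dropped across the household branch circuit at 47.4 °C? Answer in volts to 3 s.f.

1.69 V

ρ = 25.7 nΩ·m = 2.57×10^-8 Ω·m
A = π(d/2)² = π(6.4000e-04 m)² = 1.287e-06 m²
R₍20₎ = ρL/A = (2.57×10^-8)(16.1)/(1.287e-06) = 0.3216 Ω
R₍47.4₎ = R₍20₎(1 + αΔT) = 0.3216 × (1 + 0.004×27.4) = 0.3568 Ω
V = IR = 4.75 × 0.3568 = 1.69 V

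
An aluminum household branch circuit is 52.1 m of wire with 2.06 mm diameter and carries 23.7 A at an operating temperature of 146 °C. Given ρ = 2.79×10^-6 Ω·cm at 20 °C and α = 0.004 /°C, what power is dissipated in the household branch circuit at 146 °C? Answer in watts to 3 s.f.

ρ = 2.79×10^-6 Ω·cm = 2.79×10^-8 Ω·m
A = π(d/2)² = π(1.0300e-03 m)² = 3.333e-06 m²
R₍20₎ = ρL/A = (2.79×10^-8)(52.1)/(3.333e-06) = 0.4361 Ω
R₍146₎ = R₍20₎(1 + αΔT) = 0.4361 × (1 + 0.004×126) = 0.6559 Ω
P = I²R = (23.7)² × 0.6559 = 368 W

368 W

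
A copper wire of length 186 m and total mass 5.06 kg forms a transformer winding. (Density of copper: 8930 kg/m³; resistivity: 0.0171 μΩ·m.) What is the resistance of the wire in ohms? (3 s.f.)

ρ = 0.0171 μΩ·m = 1.71×10^-8 Ω·m
A = m/(density·L) = 5.06/(8930×186) = 3.0464e-06 m²
R = ρL/A = (1.71×10^-8)(186)/(3.0464e-06) = 1.04 Ω

1.04 Ω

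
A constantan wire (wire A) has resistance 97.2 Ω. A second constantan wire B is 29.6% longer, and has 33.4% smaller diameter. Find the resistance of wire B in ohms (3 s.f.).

284 Ω

R ∝ L/d², so R_B/R_A = (1 + 29.6/100) × (1 − 33.4/100)⁻²
= 1.296 × 2.255 = 2.922
R_B = 2.922 × 97.2 = 284 Ω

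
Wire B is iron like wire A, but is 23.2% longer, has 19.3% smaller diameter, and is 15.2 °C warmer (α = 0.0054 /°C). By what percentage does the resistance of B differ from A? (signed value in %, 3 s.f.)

R ∝ ρL/d² with ρ ∝ (1+αΔT), so R_B/R_A = (1 + 23.2/100) × (1 − 19.3/100)⁻² × (1 + 0.0054×15.2)
= 1.232 × 1.536 × 1.082 = 2.047
(R_B − R_A)/R_A = 2.047 − 1 = 105%

105%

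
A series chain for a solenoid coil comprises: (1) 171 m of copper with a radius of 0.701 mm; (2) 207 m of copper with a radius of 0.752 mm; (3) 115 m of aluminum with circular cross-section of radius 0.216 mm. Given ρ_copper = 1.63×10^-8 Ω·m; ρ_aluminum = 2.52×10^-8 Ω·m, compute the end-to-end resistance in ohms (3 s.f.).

23.5 Ω

Seg 1: A = πr² = π(7.0100e-04 m)² = 1.544e-06 m²
R_1 = (1.63×10^-8)(171)/(1.544e-06) = 1.806 Ω
Seg 2: A = πr² = π(7.5200e-04 m)² = 1.777e-06 m²
R_2 = (1.63×10^-8)(207)/(1.777e-06) = 1.899 Ω
Seg 3: A = πr² = π(2.1600e-04 m)² = 1.466e-07 m²
R_3 = (2.52×10^-8)(115)/(1.466e-07) = 19.77 Ω
R_total = R_1 + R_2 + R_3 = 23.5 Ω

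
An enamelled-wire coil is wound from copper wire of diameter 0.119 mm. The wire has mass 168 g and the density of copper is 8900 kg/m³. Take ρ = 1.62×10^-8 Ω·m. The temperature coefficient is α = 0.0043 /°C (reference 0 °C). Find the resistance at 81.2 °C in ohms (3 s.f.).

3340 Ω

A = π(d/2)² = π(5.9500e-05 m)² = 1.1122e-08 m²
L = m/(density·A) = 0.168/(8900×1.1122e-08) = 1697 m
R = ρL/A = (1.62×10^-8)(1697)/(1.1122e-08) = 2472 Ω
R(81.2 °C) = 2472 × (1 + 0.0043×81.2) = 3340 Ω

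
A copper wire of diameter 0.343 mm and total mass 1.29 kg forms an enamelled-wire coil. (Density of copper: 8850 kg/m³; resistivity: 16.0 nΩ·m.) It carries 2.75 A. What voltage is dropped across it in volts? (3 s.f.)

ρ = 16.0 nΩ·m = 1.60×10^-8 Ω·m
A = π(d/2)² = π(1.7150e-04 m)² = 9.2401e-08 m²
L = m/(density·A) = 1.29/(8850×9.2401e-08) = 1577 m
R = ρL/A = (1.60×10^-8)(1577)/(9.2401e-08) = 273.2 Ω
V = IR = 2.75 × 273.2 = 751 V

751 V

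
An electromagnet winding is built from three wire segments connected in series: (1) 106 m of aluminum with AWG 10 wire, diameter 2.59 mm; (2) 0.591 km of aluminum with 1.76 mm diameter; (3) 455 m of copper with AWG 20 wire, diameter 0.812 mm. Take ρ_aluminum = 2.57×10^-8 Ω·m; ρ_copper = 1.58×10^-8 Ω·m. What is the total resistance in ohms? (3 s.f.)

Seg 1: A = π(2.59/2 mm)² = π(1.2950e-03 m)² = 5.269e-06 m²
R_1 = (2.57×10^-8)(106)/(5.269e-06) = 0.5171 Ω
Seg 2: A = π(d/2)² = π(8.8000e-04 m)² = 2.433e-06 m²
R_2 = (2.57×10^-8)(591)/(2.433e-06) = 6.243 Ω
Seg 3: A = π(0.812/2 mm)² = π(4.0600e-04 m)² = 5.178e-07 m²
R_3 = (1.58×10^-8)(455)/(5.178e-07) = 13.88 Ω
R_total = R_1 + R_2 + R_3 = 20.6 Ω

20.6 Ω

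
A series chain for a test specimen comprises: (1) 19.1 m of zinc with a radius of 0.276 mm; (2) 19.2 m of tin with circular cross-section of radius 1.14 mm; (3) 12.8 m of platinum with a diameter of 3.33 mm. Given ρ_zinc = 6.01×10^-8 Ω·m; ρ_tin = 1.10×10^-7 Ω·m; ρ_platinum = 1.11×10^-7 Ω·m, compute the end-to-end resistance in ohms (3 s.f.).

5.48 Ω

Seg 1: A = πr² = π(2.7600e-04 m)² = 2.393e-07 m²
R_1 = (6.01×10^-8)(19.1)/(2.393e-07) = 4.797 Ω
Seg 2: A = πr² = π(1.1400e-03 m)² = 4.083e-06 m²
R_2 = (1.10×10^-7)(19.2)/(4.083e-06) = 0.5173 Ω
Seg 3: A = π(d/2)² = π(1.6650e-03 m)² = 8.709e-06 m²
R_3 = (1.11×10^-7)(12.8)/(8.709e-06) = 0.1631 Ω
R_total = R_1 + R_2 + R_3 = 5.48 Ω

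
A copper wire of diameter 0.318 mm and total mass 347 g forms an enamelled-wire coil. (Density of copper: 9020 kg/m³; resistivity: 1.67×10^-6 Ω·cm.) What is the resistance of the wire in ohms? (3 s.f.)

ρ = 1.67×10^-6 Ω·cm = 1.67×10^-8 Ω·m
A = π(d/2)² = π(1.5900e-04 m)² = 7.9423e-08 m²
L = m/(density·A) = 0.347/(9020×7.9423e-08) = 484.4 m
R = ρL/A = (1.67×10^-8)(484.4)/(7.9423e-08) = 102 Ω

102 Ω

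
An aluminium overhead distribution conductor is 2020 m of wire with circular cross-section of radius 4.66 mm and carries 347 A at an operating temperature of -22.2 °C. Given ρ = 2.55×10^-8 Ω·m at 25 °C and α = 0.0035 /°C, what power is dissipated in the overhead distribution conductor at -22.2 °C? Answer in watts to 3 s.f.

A = πr² = π(4.6600e-03 m)² = 6.822e-05 m²
R₍25₎ = ρL/A = (2.55×10^-8)(2020)/(6.822e-05) = 0.755 Ω
R₍-22.2₎ = R₍25₎(1 + αΔT) = 0.755 × (1 + 0.0035×-47.2) = 0.6303 Ω
P = I²R = (347)² × 0.6303 = 75900 W

75900 W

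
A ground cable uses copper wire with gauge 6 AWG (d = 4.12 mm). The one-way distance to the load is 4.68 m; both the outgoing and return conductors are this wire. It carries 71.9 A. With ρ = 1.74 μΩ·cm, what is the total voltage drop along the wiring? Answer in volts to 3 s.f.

ρ = 1.74 μΩ·cm = 1.74×10^-8 Ω·m
A = π(4.12/2 mm)² = π(2.0600e-03 m)² = 1.333e-05 m²
Total conductor length (both ways) L = 2 × 4.68 = 9.36 m
R = ρL/A = (1.74×10^-8)(9.36)/(1.333e-05) = 0.01222 Ω
V = IR = 71.9 × 0.01222 = 0.878 V

0.878 V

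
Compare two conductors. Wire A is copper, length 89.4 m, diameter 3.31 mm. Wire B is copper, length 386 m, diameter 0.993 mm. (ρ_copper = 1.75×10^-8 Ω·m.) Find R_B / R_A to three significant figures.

R ∝ ρL/d², so R_B/R_A = (L_B/L_A) × (d_A/d_B)²
= (386/89.4) × (3.31/0.993)² = 48.0

48.0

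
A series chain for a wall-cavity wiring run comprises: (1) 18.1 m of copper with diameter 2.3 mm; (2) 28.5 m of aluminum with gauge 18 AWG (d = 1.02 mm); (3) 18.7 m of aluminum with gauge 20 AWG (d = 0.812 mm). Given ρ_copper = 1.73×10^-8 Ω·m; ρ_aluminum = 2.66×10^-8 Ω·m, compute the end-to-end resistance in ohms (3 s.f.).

1.96 Ω

Seg 1: A = π(d/2)² = π(1.1500e-03 m)² = 4.155e-06 m²
R_1 = (1.73×10^-8)(18.1)/(4.155e-06) = 0.07537 Ω
Seg 2: A = π(1.02/2 mm)² = π(5.1000e-04 m)² = 8.171e-07 m²
R_2 = (2.66×10^-8)(28.5)/(8.171e-07) = 0.9278 Ω
Seg 3: A = π(0.812/2 mm)² = π(4.0600e-04 m)² = 5.178e-07 m²
R_3 = (2.66×10^-8)(18.7)/(5.178e-07) = 0.9606 Ω
R_total = R_1 + R_2 + R_3 = 1.96 Ω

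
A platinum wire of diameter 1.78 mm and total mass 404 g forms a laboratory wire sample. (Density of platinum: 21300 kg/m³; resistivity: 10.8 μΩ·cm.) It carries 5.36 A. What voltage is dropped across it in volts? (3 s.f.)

ρ = 10.8 μΩ·cm = 1.08×10^-7 Ω·m
A = π(d/2)² = π(8.9000e-04 m)² = 2.4885e-06 m²
L = m/(density·A) = 0.404/(21300×2.4885e-06) = 7.622 m
R = ρL/A = (1.08×10^-7)(7.622)/(2.4885e-06) = 0.3308 Ω
V = IR = 5.36 × 0.3308 = 1.77 V

1.77 V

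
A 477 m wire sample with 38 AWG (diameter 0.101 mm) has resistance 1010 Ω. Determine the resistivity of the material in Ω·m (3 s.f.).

A = π(0.101/2 mm)² = π(5.0500e-05 m)² = 8.012e-09 m²
ρ = RA/L = (1010)(8.012e-09)/(477) = 1.70×10^-8 Ω·m

1.70×10^-8 Ω·m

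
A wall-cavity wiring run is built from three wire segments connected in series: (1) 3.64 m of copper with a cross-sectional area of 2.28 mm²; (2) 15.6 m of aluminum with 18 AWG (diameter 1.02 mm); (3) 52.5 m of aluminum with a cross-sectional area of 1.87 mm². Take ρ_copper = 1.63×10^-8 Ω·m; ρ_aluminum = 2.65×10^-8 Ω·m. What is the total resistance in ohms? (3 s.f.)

1.28 Ω

Seg 1: A = 2.28 mm² = 2.280e-06 m²
R_1 = (1.63×10^-8)(3.64)/(2.280e-06) = 0.02602 Ω
Seg 2: A = π(1.02/2 mm)² = π(5.1000e-04 m)² = 8.171e-07 m²
R_2 = (2.65×10^-8)(15.6)/(8.171e-07) = 0.5059 Ω
Seg 3: A = 1.87 mm² = 1.870e-06 m²
R_3 = (2.65×10^-8)(52.5)/(1.870e-06) = 0.744 Ω
R_total = R_1 + R_2 + R_3 = 1.28 Ω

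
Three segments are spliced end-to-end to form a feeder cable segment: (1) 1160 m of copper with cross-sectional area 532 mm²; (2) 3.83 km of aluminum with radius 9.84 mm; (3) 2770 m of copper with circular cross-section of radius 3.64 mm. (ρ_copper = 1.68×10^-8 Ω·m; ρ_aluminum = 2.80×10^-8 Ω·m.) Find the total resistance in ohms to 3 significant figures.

1.51 Ω

Seg 1: A = 532 mm² = 5.320e-04 m²
R_1 = (1.68×10^-8)(1160)/(5.320e-04) = 0.03663 Ω
Seg 2: A = πr² = π(9.8400e-03 m)² = 3.042e-04 m²
R_2 = (2.80×10^-8)(3830)/(3.042e-04) = 0.3525 Ω
Seg 3: A = πr² = π(3.6400e-03 m)² = 4.162e-05 m²
R_3 = (1.68×10^-8)(2770)/(4.162e-05) = 1.118 Ω
R_total = R_1 + R_2 + R_3 = 1.51 Ω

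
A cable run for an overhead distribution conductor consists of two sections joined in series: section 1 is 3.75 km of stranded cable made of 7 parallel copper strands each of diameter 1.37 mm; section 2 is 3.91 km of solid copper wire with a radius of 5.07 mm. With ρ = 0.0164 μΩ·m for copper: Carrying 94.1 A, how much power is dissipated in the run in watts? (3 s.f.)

59800 W

ρ = 0.0164 μΩ·m = 1.64×10^-8 Ω·m
Section 1: A_strand = π(6.8500e-04)² = 1.474e-06 m²; R₁ = ρL/(N·A_s) = (1.64×10^-8)(3750)/(7×1.474e-06) = 5.96 Ω
Section 2: A = πr² = π(5.0700e-03 m)² = 8.075e-05 m²
R₂ = (1.64×10^-8)(3910)/(8.075e-05) = 0.7941 Ω
R = R₁ + R₂ = 6.754 Ω
P = I²R = (94.1)² × 6.754 = 59800 W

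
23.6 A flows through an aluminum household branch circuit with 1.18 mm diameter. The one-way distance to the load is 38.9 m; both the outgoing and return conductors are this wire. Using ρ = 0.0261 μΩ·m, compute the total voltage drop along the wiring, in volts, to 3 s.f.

ρ = 0.0261 μΩ·m = 2.61×10^-8 Ω·m
A = π(d/2)² = π(5.9000e-04 m)² = 1.094e-06 m²
Total conductor length (both ways) L = 2 × 38.9 = 77.8 m
R = ρL/A = (2.61×10^-8)(77.8)/(1.094e-06) = 1.857 Ω
V = IR = 23.6 × 1.857 = 43.8 V

43.8 V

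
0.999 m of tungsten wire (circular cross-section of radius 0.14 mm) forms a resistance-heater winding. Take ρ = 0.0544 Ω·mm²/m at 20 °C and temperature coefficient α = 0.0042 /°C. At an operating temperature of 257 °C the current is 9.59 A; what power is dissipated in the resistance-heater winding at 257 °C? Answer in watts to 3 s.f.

162 W

ρ = 0.0544 Ω·mm²/m = 5.44×10^-8 Ω·m
A = πr² = π(1.4000e-04 m)² = 6.158e-08 m²
R₍20₎ = ρL/A = (5.44×10^-8)(0.999)/(6.158e-08) = 0.8826 Ω
R₍257₎ = R₍20₎(1 + αΔT) = 0.8826 × (1 + 0.0042×237) = 1.761 Ω
P = I²R = (9.59)² × 1.761 = 162 W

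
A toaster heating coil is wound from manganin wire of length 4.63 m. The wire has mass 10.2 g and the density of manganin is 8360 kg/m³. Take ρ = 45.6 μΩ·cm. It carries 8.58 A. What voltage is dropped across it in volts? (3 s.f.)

ρ = 45.6 μΩ·cm = 4.56×10^-7 Ω·m
A = m/(density·L) = 0.0102/(8360×4.63) = 2.6352e-07 m²
R = ρL/A = (4.56×10^-7)(4.63)/(2.6352e-07) = 8.012 Ω
V = IR = 8.58 × 8.012 = 68.7 V

68.7 V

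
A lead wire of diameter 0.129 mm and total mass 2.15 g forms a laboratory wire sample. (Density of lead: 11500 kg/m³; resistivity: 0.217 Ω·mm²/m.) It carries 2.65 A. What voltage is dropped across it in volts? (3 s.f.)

629 V

ρ = 0.217 Ω·mm²/m = 2.17×10^-7 Ω·m
A = π(d/2)² = π(6.4500e-05 m)² = 1.3070e-08 m²
L = m/(density·A) = 0.00215/(11500×1.3070e-08) = 14.3 m
R = ρL/A = (2.17×10^-7)(14.3)/(1.3070e-08) = 237.5 Ω
V = IR = 2.65 × 237.5 = 629 V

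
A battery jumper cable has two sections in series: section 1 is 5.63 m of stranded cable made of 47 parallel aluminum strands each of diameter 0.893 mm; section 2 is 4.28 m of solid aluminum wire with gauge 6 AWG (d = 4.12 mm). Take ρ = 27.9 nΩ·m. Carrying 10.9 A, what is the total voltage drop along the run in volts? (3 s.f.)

0.156 V

ρ = 27.9 nΩ·m = 2.79×10^-8 Ω·m
Section 1: A_strand = π(4.4650e-04)² = 6.263e-07 m²; R₁ = ρL/(N·A_s) = (2.79×10^-8)(5.63)/(47×6.263e-07) = 0.005336 Ω
Section 2: A = π(4.12/2 mm)² = π(2.0600e-03 m)² = 1.333e-05 m²
R₂ = (2.79×10^-8)(4.28)/(1.333e-05) = 0.008957 Ω
R = R₁ + R₂ = 0.01429 Ω
V = IR = 10.9 × 0.01429 = 0.156 V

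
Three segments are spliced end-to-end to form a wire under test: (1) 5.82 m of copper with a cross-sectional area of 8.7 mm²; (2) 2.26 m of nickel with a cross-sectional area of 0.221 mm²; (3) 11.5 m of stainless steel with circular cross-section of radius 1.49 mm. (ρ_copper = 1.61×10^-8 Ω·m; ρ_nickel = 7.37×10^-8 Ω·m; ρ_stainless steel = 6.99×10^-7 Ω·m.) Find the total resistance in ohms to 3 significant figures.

Seg 1: A = 8.7 mm² = 8.700e-06 m²
R_1 = (1.61×10^-8)(5.82)/(8.700e-06) = 0.01077 Ω
Seg 2: A = 0.221 mm² = 2.210e-07 m²
R_2 = (7.37×10^-8)(2.26)/(2.210e-07) = 0.7537 Ω
Seg 3: A = πr² = π(1.4900e-03 m)² = 6.975e-06 m²
R_3 = (6.99×10^-7)(11.5)/(6.975e-06) = 1.153 Ω
R_total = R_1 + R_2 + R_3 = 1.92 Ω

1.92 Ω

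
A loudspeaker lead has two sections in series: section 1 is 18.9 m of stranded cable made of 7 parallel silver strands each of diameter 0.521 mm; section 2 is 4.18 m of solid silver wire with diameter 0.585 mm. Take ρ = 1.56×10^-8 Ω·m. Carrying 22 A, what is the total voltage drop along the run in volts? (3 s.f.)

Section 1: A_strand = π(2.6050e-04)² = 2.132e-07 m²; R₁ = ρL/(N·A_s) = (1.56×10^-8)(18.9)/(7×2.132e-07) = 0.1976 Ω
Section 2: A = π(d/2)² = π(2.9250e-04 m)² = 2.688e-07 m²
R₂ = (1.56×10^-8)(4.18)/(2.688e-07) = 0.2426 Ω
R = R₁ + R₂ = 0.4402 Ω
V = IR = 22 × 0.4402 = 9.68 V

9.68 V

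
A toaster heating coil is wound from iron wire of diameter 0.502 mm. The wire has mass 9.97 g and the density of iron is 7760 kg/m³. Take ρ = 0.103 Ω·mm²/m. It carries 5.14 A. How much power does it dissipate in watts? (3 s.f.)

ρ = 0.103 Ω·mm²/m = 1.03×10^-7 Ω·m
A = π(d/2)² = π(2.5100e-04 m)² = 1.9792e-07 m²
L = m/(density·A) = 0.00997/(7760×1.9792e-07) = 6.491 m
R = ρL/A = (1.03×10^-7)(6.491)/(1.9792e-07) = 3.378 Ω
P = I²R = (5.14)² × 3.378 = 89.2 W

89.2 W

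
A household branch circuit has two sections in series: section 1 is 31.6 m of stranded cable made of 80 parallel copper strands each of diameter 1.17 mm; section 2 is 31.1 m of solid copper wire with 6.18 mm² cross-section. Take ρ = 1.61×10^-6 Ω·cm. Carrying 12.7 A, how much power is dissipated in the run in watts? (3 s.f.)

14.0 W

ρ = 1.61×10^-6 Ω·cm = 1.61×10^-8 Ω·m
Section 1: A_strand = π(5.8500e-04)² = 1.075e-06 m²; R₁ = ρL/(N·A_s) = (1.61×10^-8)(31.6)/(80×1.075e-06) = 0.005915 Ω
Section 2: A = 6.18 mm² = 6.180e-06 m²
R₂ = (1.61×10^-8)(31.1)/(6.180e-06) = 0.08102 Ω
R = R₁ + R₂ = 0.08694 Ω
P = I²R = (12.7)² × 0.08694 = 14.0 W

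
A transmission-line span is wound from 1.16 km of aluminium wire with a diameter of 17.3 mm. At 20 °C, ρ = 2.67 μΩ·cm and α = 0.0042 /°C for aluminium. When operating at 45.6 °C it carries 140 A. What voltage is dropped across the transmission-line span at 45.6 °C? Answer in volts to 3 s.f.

20.4 V

ρ = 2.67 μΩ·cm = 2.67×10^-8 Ω·m
A = π(d/2)² = π(8.6500e-03 m)² = 2.351e-04 m²
R₍20₎ = ρL/A = (2.67×10^-8)(1160)/(2.351e-04) = 0.1318 Ω
R₍45.6₎ = R₍20₎(1 + αΔT) = 0.1318 × (1 + 0.0042×25.6) = 0.1459 Ω
V = IR = 140 × 0.1459 = 20.4 V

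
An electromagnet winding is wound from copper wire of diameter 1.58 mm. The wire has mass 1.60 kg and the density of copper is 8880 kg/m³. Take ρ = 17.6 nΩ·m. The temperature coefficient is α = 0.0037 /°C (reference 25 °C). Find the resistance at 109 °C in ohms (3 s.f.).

ρ = 17.6 nΩ·m = 1.76×10^-8 Ω·m
A = π(d/2)² = π(7.9000e-04 m)² = 1.9607e-06 m²
L = m/(density·A) = 1.6/(8880×1.9607e-06) = 91.9 m
R = ρL/A = (1.76×10^-8)(91.9)/(1.9607e-06) = 0.8249 Ω
R(109 °C) = 0.8249 × (1 + 0.0037×84) = 1.08 Ω

1.08 Ω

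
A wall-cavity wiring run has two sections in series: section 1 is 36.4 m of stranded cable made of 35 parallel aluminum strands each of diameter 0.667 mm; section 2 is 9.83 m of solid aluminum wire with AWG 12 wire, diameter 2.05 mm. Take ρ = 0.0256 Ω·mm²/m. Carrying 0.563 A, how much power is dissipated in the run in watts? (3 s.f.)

ρ = 0.0256 Ω·mm²/m = 2.56×10^-8 Ω·m
Section 1: A_strand = π(3.3350e-04)² = 3.494e-07 m²; R₁ = ρL/(N·A_s) = (2.56×10^-8)(36.4)/(35×3.494e-07) = 0.0762 Ω
Section 2: A = π(2.05/2 mm)² = π(1.0250e-03 m)² = 3.301e-06 m²
R₂ = (2.56×10^-8)(9.83)/(3.301e-06) = 0.07624 Ω
R = R₁ + R₂ = 0.1524 Ω
P = I²R = (0.563)² × 0.1524 = 0.0483 W

0.0483 W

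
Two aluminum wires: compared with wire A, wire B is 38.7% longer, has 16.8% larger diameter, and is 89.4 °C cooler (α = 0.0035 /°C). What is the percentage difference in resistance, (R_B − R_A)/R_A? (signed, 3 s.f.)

-30.1%

R ∝ ρL/d² with ρ ∝ (1+αΔT), so R_B/R_A = (1 + 38.7/100) × (1 + 16.8/100)⁻² × (1 − 0.0035×89.4)
= 1.387 × 0.733 × 0.6871 = 0.6986
(R_B − R_A)/R_A = 0.6986 − 1 = -30.1%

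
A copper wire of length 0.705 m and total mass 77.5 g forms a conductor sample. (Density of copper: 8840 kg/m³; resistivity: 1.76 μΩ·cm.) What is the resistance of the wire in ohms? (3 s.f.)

ρ = 1.76 μΩ·cm = 1.76×10^-8 Ω·m
A = m/(density·L) = 0.0775/(8840×0.705) = 1.2435e-05 m²
R = ρL/A = (1.76×10^-8)(0.705)/(1.2435e-05) = 9.98×10^-4 Ω

9.98×10^-4 Ω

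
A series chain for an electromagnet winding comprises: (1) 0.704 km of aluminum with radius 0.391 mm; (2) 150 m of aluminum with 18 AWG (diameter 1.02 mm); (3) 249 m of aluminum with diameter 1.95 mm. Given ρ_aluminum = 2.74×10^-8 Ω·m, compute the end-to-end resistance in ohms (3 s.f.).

47.5 Ω

Seg 1: A = πr² = π(3.9100e-04 m)² = 4.803e-07 m²
R_1 = (2.74×10^-8)(704)/(4.803e-07) = 40.16 Ω
Seg 2: A = π(1.02/2 mm)² = π(5.1000e-04 m)² = 8.171e-07 m²
R_2 = (2.74×10^-8)(150)/(8.171e-07) = 5.03 Ω
Seg 3: A = π(d/2)² = π(9.7500e-04 m)² = 2.986e-06 m²
R_3 = (2.74×10^-8)(249)/(2.986e-06) = 2.284 Ω
R_total = R_1 + R_2 + R_3 = 47.5 Ω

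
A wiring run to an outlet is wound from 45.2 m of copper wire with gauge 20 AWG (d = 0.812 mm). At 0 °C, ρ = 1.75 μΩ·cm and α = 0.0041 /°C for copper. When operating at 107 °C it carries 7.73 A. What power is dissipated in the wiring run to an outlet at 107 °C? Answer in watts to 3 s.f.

ρ = 1.75 μΩ·cm = 1.75×10^-8 Ω·m
A = π(0.812/2 mm)² = π(4.0600e-04 m)² = 5.178e-07 m²
R₍0₎ = ρL/A = (1.75×10^-8)(45.2)/(5.178e-07) = 1.527 Ω
R₍107₎ = R₍0₎(1 + αΔT) = 1.527 × (1 + 0.0041×107) = 2.198 Ω
P = I²R = (7.73)² × 2.198 = 131 W

131 W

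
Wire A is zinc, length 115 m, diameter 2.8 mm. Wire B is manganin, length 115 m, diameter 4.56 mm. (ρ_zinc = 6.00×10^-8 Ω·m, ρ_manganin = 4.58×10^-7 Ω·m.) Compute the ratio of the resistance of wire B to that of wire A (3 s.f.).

R ∝ ρL/d², so R_B/R_A = (ρ_B/ρ_A) × (d_A/d_B)²
= (4.58×10^-7/6.00×10^-8) × (2.8/4.56)² = 2.88

2.88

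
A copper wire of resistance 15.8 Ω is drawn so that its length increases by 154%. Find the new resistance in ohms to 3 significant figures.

k = 1 + 154/100 = 2.54; volume constant ⇒ A' = A/k, so R' = k²R.
R' = 6.452 × 15.8 = 102 Ω

102 Ω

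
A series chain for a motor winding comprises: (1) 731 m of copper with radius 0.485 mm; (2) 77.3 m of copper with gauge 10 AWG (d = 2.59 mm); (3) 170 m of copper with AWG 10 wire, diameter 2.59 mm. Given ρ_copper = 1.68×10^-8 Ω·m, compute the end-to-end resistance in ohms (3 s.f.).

17.4 Ω

Seg 1: A = πr² = π(4.8500e-04 m)² = 7.390e-07 m²
R_1 = (1.68×10^-8)(731)/(7.390e-07) = 16.62 Ω
Seg 2: A = π(2.59/2 mm)² = π(1.2950e-03 m)² = 5.269e-06 m²
R_2 = (1.68×10^-8)(77.3)/(5.269e-06) = 0.2465 Ω
Seg 3: A = π(2.59/2 mm)² = π(1.2950e-03 m)² = 5.269e-06 m²
R_3 = (1.68×10^-8)(170)/(5.269e-06) = 0.5421 Ω
R_total = R_1 + R_2 + R_3 = 17.4 Ω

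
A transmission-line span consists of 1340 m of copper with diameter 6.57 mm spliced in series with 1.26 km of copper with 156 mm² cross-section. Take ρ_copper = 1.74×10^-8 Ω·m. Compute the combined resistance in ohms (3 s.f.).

Segment 1: A = π(d/2)² = π(3.2850e-03 m)² = 3.390e-05 m²
R₁ = ρL/A = (1.74×10^-8)(1340)/(3.390e-05) = 0.6878 Ω
Segment 2: A = 156 mm² = 1.560e-04 m²
R₂ = (1.74×10^-8)(1260)/(1.560e-04) = 0.1405 Ω
R = R₁ + R₂ = 0.828 Ω

0.828 Ω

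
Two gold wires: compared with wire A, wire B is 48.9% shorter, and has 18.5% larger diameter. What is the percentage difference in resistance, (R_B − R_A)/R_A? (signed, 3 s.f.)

R ∝ L/d², so R_B/R_A = (1 − 48.9/100) × (1 + 18.5/100)⁻²
= 0.511 × 0.7121 = 0.3639
(R_B − R_A)/R_A = 0.3639 − 1 = -63.6%

-63.6%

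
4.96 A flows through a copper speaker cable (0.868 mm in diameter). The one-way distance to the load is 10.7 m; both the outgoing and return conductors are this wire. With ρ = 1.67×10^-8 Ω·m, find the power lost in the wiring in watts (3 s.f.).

14.9 W

A = π(d/2)² = π(4.3400e-04 m)² = 5.917e-07 m²
Total conductor length (both ways) L = 2 × 10.7 = 21.4 m
R = ρL/A = (1.67×10^-8)(21.4)/(5.917e-07) = 0.6039 Ω
P = I²R = (4.96)² × 0.6039 = 14.9 W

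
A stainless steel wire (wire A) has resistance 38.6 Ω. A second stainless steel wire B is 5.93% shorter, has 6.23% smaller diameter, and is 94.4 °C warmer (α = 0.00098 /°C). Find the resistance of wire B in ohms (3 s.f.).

R ∝ ρL/d² with ρ ∝ (1+αΔT), so R_B/R_A = (1 − 5.93/100) × (1 − 6.23/100)⁻² × (1 + 0.00098×94.4)
= 0.9407 × 1.137 × 1.093 = 1.169
R_B = 1.169 × 38.6 = 45.1 Ω

45.1 Ω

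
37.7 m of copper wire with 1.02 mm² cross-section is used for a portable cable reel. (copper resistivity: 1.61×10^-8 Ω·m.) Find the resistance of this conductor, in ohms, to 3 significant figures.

0.595 Ω

A = 1.02 mm² = 1.020e-06 m²
R = ρL/A = (1.61×10^-8)(37.7 m)/(1.020e-06 m²) = 0.595 Ω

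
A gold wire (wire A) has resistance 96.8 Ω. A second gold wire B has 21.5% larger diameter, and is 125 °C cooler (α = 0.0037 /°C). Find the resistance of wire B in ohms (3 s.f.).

35.2 Ω

R ∝ ρL/d² with ρ ∝ (1+αΔT), so R_B/R_A = (1 + 21.5/100)⁻² × (1 − 0.0037×125)
= 0.6774 × 0.5375 = 0.3641
R_B = 0.3641 × 96.8 = 35.2 Ω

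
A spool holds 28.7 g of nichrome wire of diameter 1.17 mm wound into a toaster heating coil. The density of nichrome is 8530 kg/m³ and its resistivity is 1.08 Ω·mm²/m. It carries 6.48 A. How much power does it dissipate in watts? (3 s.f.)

132 W

ρ = 1.08 Ω·mm²/m = 1.08×10^-6 Ω·m
A = π(d/2)² = π(5.8500e-04 m)² = 1.0751e-06 m²
L = m/(density·A) = 0.0287/(8530×1.0751e-06) = 3.129 m
R = ρL/A = (1.08×10^-6)(3.129)/(1.0751e-06) = 3.144 Ω
P = I²R = (6.48)² × 3.144 = 132 W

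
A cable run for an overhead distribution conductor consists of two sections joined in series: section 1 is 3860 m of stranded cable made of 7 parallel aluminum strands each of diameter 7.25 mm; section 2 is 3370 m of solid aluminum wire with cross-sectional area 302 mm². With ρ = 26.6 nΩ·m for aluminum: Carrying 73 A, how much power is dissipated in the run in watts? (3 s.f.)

ρ = 26.6 nΩ·m = 2.66×10^-8 Ω·m
Section 1: A_strand = π(3.6250e-03)² = 4.128e-05 m²; R₁ = ρL/(N·A_s) = (2.66×10^-8)(3860)/(7×4.128e-05) = 0.3553 Ω
Section 2: A = 302 mm² = 3.020e-04 m²
R₂ = (2.66×10^-8)(3370)/(3.020e-04) = 0.2968 Ω
R = R₁ + R₂ = 0.6521 Ω
P = I²R = (73)² × 0.6521 = 3480 W

3480 W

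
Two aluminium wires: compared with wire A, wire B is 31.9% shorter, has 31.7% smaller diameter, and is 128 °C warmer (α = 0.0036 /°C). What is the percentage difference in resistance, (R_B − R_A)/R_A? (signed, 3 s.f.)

113%

R ∝ ρL/d² with ρ ∝ (1+αΔT), so R_B/R_A = (1 − 31.9/100) × (1 − 31.7/100)⁻² × (1 + 0.0036×128)
= 0.681 × 2.144 × 1.461 = 2.132
(R_B − R_A)/R_A = 2.132 − 1 = 113%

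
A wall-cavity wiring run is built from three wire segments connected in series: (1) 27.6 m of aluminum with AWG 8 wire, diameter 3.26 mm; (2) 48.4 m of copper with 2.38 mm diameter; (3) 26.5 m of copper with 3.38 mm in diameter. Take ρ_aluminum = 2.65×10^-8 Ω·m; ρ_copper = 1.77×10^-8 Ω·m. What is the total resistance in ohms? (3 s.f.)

0.332 Ω

Seg 1: A = π(3.26/2 mm)² = π(1.6300e-03 m)² = 8.347e-06 m²
R_1 = (2.65×10^-8)(27.6)/(8.347e-06) = 0.08763 Ω
Seg 2: A = π(d/2)² = π(1.1900e-03 m)² = 4.449e-06 m²
R_2 = (1.77×10^-8)(48.4)/(4.449e-06) = 0.1926 Ω
Seg 3: A = π(d/2)² = π(1.6900e-03 m)² = 8.973e-06 m²
R_3 = (1.77×10^-8)(26.5)/(8.973e-06) = 0.05228 Ω
R_total = R_1 + R_2 + R_3 = 0.332 Ω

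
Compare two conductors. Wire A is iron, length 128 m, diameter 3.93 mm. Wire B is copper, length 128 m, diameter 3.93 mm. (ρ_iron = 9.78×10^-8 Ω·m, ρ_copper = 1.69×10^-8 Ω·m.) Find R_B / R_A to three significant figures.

0.173

R ∝ ρL/d², so R_B/R_A = (ρ_B/ρ_A)
= (1.69×10^-8/9.78×10^-8) = 0.173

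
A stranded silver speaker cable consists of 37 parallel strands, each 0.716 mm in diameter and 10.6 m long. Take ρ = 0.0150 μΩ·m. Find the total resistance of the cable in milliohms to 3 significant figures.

10.7 mΩ

ρ = 0.0150 μΩ·m = 1.50×10^-8 Ω·m
A_strand = π(3.5800e-04 m)² = 4.026e-07 m²
R_strand = ρL/A = (1.50×10^-8)(10.6)/(4.026e-07) = 0.3949 Ω
R_total = R_strand/N = 0.3949/37 = 10.7 mΩ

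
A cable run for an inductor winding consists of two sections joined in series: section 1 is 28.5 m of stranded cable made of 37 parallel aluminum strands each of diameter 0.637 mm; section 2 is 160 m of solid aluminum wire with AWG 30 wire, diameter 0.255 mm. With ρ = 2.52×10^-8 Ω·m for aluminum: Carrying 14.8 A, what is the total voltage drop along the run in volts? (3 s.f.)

1170 V

Section 1: A_strand = π(3.1850e-04)² = 3.187e-07 m²; R₁ = ρL/(N·A_s) = (2.52×10^-8)(28.5)/(37×3.187e-07) = 0.06091 Ω
Section 2: A = π(0.255/2 mm)² = π(1.2750e-04 m)² = 5.107e-08 m²
R₂ = (2.52×10^-8)(160)/(5.107e-08) = 78.95 Ω
R = R₁ + R₂ = 79.01 Ω
V = IR = 14.8 × 79.01 = 1170 V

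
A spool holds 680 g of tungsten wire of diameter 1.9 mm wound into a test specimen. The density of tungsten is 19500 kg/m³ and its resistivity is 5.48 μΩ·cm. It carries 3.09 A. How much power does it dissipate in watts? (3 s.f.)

2.27 W

ρ = 5.48 μΩ·cm = 5.48×10^-8 Ω·m
A = π(d/2)² = π(9.5000e-04 m)² = 2.8353e-06 m²
L = m/(density·A) = 0.68/(19500×2.8353e-06) = 12.3 m
R = ρL/A = (5.48×10^-8)(12.3)/(2.8353e-06) = 0.2377 Ω
P = I²R = (3.09)² × 0.2377 = 2.27 W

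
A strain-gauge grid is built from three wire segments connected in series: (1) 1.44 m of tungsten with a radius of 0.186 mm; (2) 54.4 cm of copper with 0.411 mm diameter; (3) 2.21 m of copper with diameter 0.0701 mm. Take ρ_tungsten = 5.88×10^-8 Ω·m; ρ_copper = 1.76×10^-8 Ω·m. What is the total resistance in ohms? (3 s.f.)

10.9 Ω

Seg 1: A = πr² = π(1.8600e-04 m)² = 1.087e-07 m²
R_1 = (5.88×10^-8)(1.44)/(1.087e-07) = 0.779 Ω
Seg 2: A = π(d/2)² = π(2.0550e-04 m)² = 1.327e-07 m²
R_2 = (1.76×10^-8)(0.544)/(1.327e-07) = 0.07217 Ω
Seg 3: A = π(d/2)² = π(3.5050e-05 m)² = 3.859e-09 m²
R_3 = (1.76×10^-8)(2.21)/(3.859e-09) = 10.08 Ω
R_total = R_1 + R_2 + R_3 = 10.9 Ω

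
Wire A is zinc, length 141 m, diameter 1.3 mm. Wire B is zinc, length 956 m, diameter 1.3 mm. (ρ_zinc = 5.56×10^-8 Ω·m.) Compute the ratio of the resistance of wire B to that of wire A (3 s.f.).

6.78

R ∝ ρL/d², so R_B/R_A = (L_B/L_A)
= (956/141) = 6.78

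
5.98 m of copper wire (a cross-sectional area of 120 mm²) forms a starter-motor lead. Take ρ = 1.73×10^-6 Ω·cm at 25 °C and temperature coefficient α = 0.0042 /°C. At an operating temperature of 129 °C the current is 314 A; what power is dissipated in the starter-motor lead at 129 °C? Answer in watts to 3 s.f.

122 W

ρ = 1.73×10^-6 Ω·cm = 1.73×10^-8 Ω·m
A = 120 mm² = 1.200e-04 m²
R₍25₎ = ρL/A = (1.73×10^-8)(5.98)/(1.200e-04) = 8.621×10^-4 Ω
R₍129₎ = R₍25₎(1 + αΔT) = 8.621×10^-4 × (1 + 0.0042×104) = 0.001239 Ω
P = I²R = (314)² × 0.001239 = 122 W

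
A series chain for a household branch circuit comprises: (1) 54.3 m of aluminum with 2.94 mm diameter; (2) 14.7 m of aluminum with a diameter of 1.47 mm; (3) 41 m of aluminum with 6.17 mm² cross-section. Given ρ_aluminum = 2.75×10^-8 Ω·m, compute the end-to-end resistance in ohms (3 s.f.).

0.641 Ω

Seg 1: A = π(d/2)² = π(1.4700e-03 m)² = 6.789e-06 m²
R_1 = (2.75×10^-8)(54.3)/(6.789e-06) = 0.22 Ω
Seg 2: A = π(d/2)² = π(7.3500e-04 m)² = 1.697e-06 m²
R_2 = (2.75×10^-8)(14.7)/(1.697e-06) = 0.2382 Ω
Seg 3: A = 6.17 mm² = 6.170e-06 m²
R_3 = (2.75×10^-8)(41)/(6.170e-06) = 0.1827 Ω
R_total = R_1 + R_2 + R_3 = 0.641 Ω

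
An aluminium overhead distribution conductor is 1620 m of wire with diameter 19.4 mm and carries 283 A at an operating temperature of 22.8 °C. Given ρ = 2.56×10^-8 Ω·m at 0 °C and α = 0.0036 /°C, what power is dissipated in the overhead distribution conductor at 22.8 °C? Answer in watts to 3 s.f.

12200 W

A = π(d/2)² = π(9.7000e-03 m)² = 2.956e-04 m²
R₍0₎ = ρL/A = (2.56×10^-8)(1620)/(2.956e-04) = 0.1403 Ω
R₍22.8₎ = R₍0₎(1 + αΔT) = 0.1403 × (1 + 0.0036×22.8) = 0.1518 Ω
P = I²R = (283)² × 0.1518 = 12200 W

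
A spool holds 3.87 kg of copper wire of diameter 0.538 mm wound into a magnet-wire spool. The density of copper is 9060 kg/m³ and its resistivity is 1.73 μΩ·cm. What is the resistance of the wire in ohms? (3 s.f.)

ρ = 1.73 μΩ·cm = 1.73×10^-8 Ω·m
A = π(d/2)² = π(2.6900e-04 m)² = 2.2733e-07 m²
L = m/(density·A) = 3.87/(9060×2.2733e-07) = 1879 m
R = ρL/A = (1.73×10^-8)(1879)/(2.2733e-07) = 143 Ω

143 Ω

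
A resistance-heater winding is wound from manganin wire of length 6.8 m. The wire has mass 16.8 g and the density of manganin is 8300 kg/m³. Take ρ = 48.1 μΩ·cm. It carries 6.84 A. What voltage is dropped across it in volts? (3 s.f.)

75.2 V

ρ = 48.1 μΩ·cm = 4.81×10^-7 Ω·m
A = m/(density·L) = 0.0168/(8300×6.8) = 2.9766e-07 m²
R = ρL/A = (4.81×10^-7)(6.8)/(2.9766e-07) = 10.99 Ω
V = IR = 6.84 × 10.99 = 75.2 V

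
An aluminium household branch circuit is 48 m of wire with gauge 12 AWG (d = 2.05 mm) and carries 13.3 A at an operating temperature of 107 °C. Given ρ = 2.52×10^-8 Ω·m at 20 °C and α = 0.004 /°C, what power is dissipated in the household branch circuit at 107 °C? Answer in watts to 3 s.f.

A = π(2.05/2 mm)² = π(1.0250e-03 m)² = 3.301e-06 m²
R₍20₎ = ρL/A = (2.52×10^-8)(48)/(3.301e-06) = 0.3665 Ω
R₍107₎ = R₍20₎(1 + αΔT) = 0.3665 × (1 + 0.004×87) = 0.494 Ω
P = I²R = (13.3)² × 0.494 = 87.4 W

87.4 W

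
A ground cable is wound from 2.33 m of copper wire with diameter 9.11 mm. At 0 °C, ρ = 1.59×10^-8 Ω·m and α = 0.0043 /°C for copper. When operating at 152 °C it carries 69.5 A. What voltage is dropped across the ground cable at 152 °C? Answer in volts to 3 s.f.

A = π(d/2)² = π(4.5550e-03 m)² = 6.518e-05 m²
R₍0₎ = ρL/A = (1.59×10^-8)(2.33)/(6.518e-05) = 5.684×10^-4 Ω
R₍152₎ = R₍0₎(1 + αΔT) = 5.684×10^-4 × (1 + 0.0043×152) = 9.398×10^-4 Ω
V = IR = 69.5 × 9.398×10^-4 = 0.0653 V

0.0653 V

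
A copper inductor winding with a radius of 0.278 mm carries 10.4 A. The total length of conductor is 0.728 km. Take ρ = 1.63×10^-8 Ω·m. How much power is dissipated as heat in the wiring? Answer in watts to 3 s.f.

A = πr² = π(2.7800e-04 m)² = 2.428e-07 m²
R = ρL/A = (1.63×10^-8)(728)/(2.428e-07) = 48.87 Ω
P = I²R = (10.4)² × 48.87 = 5290 W

5290 W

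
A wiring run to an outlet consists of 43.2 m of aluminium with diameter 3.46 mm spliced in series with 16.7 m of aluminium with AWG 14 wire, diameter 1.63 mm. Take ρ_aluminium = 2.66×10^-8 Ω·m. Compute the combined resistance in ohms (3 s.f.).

Segment 1: A = π(d/2)² = π(1.7300e-03 m)² = 9.402e-06 m²
R₁ = ρL/A = (2.66×10^-8)(43.2)/(9.402e-06) = 0.1222 Ω
Segment 2: A = π(1.63/2 mm)² = π(8.1500e-04 m)² = 2.087e-06 m²
R₂ = (2.66×10^-8)(16.7)/(2.087e-06) = 0.2129 Ω
R = R₁ + R₂ = 0.335 Ω

0.335 Ω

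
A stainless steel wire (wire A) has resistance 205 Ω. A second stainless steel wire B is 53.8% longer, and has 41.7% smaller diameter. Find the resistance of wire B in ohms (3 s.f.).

928 Ω

R ∝ L/d², so R_B/R_A = (1 + 53.8/100) × (1 − 41.7/100)⁻²
= 1.538 × 2.942 = 4.525
R_B = 4.525 × 205 = 928 Ω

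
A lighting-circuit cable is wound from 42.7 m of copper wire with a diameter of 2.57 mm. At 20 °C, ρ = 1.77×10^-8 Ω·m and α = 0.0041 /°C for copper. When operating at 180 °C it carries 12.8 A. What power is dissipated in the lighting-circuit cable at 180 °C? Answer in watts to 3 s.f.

A = π(d/2)² = π(1.2850e-03 m)² = 5.187e-06 m²
R₍20₎ = ρL/A = (1.77×10^-8)(42.7)/(5.187e-06) = 0.1457 Ω
R₍180₎ = R₍20₎(1 + αΔT) = 0.1457 × (1 + 0.0041×160) = 0.2413 Ω
P = I²R = (12.8)² × 0.2413 = 39.5 W

39.5 W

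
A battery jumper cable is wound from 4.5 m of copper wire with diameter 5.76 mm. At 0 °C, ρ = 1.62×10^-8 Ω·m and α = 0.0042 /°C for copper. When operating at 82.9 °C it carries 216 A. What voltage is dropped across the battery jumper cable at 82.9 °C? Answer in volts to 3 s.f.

A = π(d/2)² = π(2.8800e-03 m)² = 2.606e-05 m²
R₍0₎ = ρL/A = (1.62×10^-8)(4.5)/(2.606e-05) = 0.002798 Ω
R₍82.9₎ = R₍0₎(1 + αΔT) = 0.002798 × (1 + 0.0042×82.9) = 0.003772 Ω
V = IR = 216 × 0.003772 = 0.815 V

0.815 V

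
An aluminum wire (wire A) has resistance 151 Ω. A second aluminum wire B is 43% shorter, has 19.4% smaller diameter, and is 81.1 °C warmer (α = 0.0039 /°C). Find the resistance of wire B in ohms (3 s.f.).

R ∝ ρL/d² with ρ ∝ (1+αΔT), so R_B/R_A = (1 − 43/100) × (1 − 19.4/100)⁻² × (1 + 0.0039×81.1)
= 0.57 × 1.539 × 1.316 = 1.155
R_B = 1.155 × 151 = 174 Ω

174 Ω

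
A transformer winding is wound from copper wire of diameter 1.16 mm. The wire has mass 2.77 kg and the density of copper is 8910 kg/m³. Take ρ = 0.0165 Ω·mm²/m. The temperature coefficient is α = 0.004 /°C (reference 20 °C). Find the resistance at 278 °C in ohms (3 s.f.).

9.33 Ω

ρ = 0.0165 Ω·mm²/m = 1.65×10^-8 Ω·m
A = π(d/2)² = π(5.8000e-04 m)² = 1.0568e-06 m²
L = m/(density·A) = 2.77/(8910×1.0568e-06) = 294.2 m
R = ρL/A = (1.65×10^-8)(294.2)/(1.0568e-06) = 4.593 Ω
R(278 °C) = 4.593 × (1 + 0.004×258) = 9.33 Ω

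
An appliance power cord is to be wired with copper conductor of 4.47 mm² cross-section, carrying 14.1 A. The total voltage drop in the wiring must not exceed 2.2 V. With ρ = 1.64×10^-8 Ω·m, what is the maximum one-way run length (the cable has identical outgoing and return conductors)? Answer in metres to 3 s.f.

A = 4.47 mm² = 4.470e-06 m²
L_max = V_max·A/(2·ρI) = (2.2)(4.470e-06)/(2×1.64×10^-8×14.1) = 21.3 m

21.3 m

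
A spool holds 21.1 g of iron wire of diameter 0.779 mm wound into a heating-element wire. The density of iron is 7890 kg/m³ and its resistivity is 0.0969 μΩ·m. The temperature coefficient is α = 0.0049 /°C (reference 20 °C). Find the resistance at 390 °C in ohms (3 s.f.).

ρ = 0.0969 μΩ·m = 9.69×10^-8 Ω·m
A = π(d/2)² = π(3.8950e-04 m)² = 4.7661e-07 m²
L = m/(density·A) = 0.0211/(7890×4.7661e-07) = 5.611 m
R = ρL/A = (9.69×10^-8)(5.611)/(4.7661e-07) = 1.141 Ω
R(390 °C) = 1.141 × (1 + 0.0049×370) = 3.21 Ω

3.21 Ω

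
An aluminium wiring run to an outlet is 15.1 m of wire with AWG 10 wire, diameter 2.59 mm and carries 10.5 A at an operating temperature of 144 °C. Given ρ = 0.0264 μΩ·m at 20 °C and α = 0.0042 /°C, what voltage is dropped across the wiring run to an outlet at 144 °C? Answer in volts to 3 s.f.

1.21 V

ρ = 0.0264 μΩ·m = 2.64×10^-8 Ω·m
A = π(2.59/2 mm)² = π(1.2950e-03 m)² = 5.269e-06 m²
R₍20₎ = ρL/A = (2.64×10^-8)(15.1)/(5.269e-06) = 0.07566 Ω
R₍144₎ = R₍20₎(1 + αΔT) = 0.07566 × (1 + 0.0042×124) = 0.1151 Ω
V = IR = 10.5 × 0.1151 = 1.21 V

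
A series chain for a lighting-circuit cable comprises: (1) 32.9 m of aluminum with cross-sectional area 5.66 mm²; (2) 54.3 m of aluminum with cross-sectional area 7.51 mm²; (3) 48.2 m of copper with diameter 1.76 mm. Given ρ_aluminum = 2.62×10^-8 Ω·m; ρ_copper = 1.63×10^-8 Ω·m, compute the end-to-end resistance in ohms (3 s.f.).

Seg 1: A = 5.66 mm² = 5.660e-06 m²
R_1 = (2.62×10^-8)(32.9)/(5.660e-06) = 0.1523 Ω
Seg 2: A = 7.51 mm² = 7.510e-06 m²
R_2 = (2.62×10^-8)(54.3)/(7.510e-06) = 0.1894 Ω
Seg 3: A = π(d/2)² = π(8.8000e-04 m)² = 2.433e-06 m²
R_3 = (1.63×10^-8)(48.2)/(2.433e-06) = 0.3229 Ω
R_total = R_1 + R_2 + R_3 = 0.665 Ω

0.665 Ω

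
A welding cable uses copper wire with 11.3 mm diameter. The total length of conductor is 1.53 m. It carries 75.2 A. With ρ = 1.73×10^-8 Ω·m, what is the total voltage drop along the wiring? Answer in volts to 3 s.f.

A = π(d/2)² = π(5.6500e-03 m)² = 1.003e-04 m²
R = ρL/A = (1.73×10^-8)(1.53)/(1.003e-04) = 2.639×10^-4 Ω
V = IR = 75.2 × 2.639×10^-4 = 0.0198 V

0.0198 V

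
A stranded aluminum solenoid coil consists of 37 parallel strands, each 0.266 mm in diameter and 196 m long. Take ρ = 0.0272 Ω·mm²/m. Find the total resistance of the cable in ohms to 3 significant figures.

2.59 Ω

ρ = 0.0272 Ω·mm²/m = 2.72×10^-8 Ω·m
A_strand = π(1.3300e-04 m)² = 5.557e-08 m²
R_strand = ρL/A = (2.72×10^-8)(196)/(5.557e-08) = 95.93 Ω
R_total = R_strand/N = 95.93/37 = 2.59 Ω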